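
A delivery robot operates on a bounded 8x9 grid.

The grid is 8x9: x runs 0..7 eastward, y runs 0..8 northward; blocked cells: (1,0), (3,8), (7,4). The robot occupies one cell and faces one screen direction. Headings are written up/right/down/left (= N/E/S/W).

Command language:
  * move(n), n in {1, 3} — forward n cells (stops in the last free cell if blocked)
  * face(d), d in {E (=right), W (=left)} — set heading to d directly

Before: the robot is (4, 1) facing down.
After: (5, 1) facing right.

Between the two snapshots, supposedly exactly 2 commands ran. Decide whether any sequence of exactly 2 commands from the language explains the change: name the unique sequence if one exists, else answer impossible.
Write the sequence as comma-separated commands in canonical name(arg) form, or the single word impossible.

face(E), move(1)

key: order matters: swapping face(E) and move(1) lands elsewhere
initial: (4, 1) facing down
1. face(E) → (4, 1) facing right
2. move(1) → (5, 1) facing right
uniquely the one of 16 2-step routes that fits.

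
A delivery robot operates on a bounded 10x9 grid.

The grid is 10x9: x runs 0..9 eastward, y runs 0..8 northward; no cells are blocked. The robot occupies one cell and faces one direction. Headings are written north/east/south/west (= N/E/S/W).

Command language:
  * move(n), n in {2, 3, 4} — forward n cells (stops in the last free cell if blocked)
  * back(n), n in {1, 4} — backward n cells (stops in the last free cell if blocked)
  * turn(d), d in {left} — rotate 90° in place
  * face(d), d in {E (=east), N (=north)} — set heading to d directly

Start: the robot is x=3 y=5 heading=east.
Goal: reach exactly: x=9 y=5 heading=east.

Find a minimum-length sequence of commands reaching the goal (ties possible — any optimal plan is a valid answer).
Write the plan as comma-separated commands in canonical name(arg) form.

move(4), move(4)

begin: x=3 y=5 heading=east
[1] after move(4): x=7 y=5 heading=east
[2] after move(4): x=9 y=5 heading=east
shorter routes all fall short; 2 is best.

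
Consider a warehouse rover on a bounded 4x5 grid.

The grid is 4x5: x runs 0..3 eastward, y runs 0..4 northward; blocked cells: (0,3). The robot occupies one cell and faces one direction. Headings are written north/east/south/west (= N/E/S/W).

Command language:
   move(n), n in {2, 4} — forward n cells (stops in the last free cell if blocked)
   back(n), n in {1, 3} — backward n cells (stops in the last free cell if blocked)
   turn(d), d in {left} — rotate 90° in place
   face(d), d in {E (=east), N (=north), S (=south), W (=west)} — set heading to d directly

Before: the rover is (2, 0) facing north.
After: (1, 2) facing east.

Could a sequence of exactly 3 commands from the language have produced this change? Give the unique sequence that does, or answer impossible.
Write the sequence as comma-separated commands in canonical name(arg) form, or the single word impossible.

move(2), face(E), back(1)

key: cell and facing (now E) both changed — the 3 commands mix motion and turning
start: (2, 0) facing north
[1] after move(2): (2, 2) facing north
[2] after face(E): (2, 2) facing east
[3] after back(1): (1, 2) facing east
no rival 3-sequence matches.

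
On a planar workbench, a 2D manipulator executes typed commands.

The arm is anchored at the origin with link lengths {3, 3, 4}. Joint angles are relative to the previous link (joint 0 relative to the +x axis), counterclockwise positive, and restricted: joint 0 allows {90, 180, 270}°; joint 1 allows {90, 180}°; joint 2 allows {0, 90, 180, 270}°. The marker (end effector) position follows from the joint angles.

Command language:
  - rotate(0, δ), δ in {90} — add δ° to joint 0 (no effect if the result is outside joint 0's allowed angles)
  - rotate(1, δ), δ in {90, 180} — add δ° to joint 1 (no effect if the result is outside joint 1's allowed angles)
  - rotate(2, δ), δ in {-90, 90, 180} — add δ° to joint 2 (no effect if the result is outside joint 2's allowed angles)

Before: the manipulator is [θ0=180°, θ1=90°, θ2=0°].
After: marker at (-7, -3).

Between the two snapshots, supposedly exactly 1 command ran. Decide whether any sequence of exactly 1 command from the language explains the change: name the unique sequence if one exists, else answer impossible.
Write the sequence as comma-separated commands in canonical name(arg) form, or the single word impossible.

rotate(2, -90)

t0: [θ0=180°, θ1=90°, θ2=0°]
step 1 (rotate(2, -90)): [θ0=180°, θ1=90°, θ2=270°]
no rival 1-sequence matches.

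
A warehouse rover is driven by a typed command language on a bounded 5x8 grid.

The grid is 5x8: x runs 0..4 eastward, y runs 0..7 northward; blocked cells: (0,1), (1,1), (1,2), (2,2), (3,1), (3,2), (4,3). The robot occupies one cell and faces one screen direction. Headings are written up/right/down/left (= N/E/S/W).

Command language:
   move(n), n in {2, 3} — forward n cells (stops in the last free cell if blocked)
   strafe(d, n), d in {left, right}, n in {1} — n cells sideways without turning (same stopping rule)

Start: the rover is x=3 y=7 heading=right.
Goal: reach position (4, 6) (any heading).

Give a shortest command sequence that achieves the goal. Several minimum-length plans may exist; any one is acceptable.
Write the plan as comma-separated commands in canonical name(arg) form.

move(3), strafe(right, 1)

t0: x=3 y=7 heading=right
1. move(3) → x=4 y=7 heading=right
2. strafe(right, 1) → x=4 y=6 heading=right
no 1-step plan works, so 2 is optimal.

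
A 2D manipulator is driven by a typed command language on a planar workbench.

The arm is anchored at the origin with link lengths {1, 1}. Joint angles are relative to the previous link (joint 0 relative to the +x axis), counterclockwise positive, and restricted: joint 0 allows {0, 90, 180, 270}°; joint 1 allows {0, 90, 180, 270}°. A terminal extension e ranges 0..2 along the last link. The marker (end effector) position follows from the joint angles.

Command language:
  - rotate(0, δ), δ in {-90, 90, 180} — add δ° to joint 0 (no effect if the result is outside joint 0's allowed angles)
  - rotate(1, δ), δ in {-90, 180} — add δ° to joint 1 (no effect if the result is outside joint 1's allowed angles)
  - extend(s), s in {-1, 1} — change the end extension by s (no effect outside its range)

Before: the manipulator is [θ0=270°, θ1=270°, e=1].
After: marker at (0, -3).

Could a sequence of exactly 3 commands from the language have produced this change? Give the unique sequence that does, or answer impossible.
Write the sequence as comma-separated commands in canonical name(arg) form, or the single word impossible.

start: [θ0=270°, θ1=270°, e=1]
1. rotate(1, -90) → [θ0=270°, θ1=180°, e=1]
2. rotate(1, -90) → [θ0=270°, θ1=90°, e=1]
3. rotate(1, -90) → [θ0=270°, θ1=0°, e=1]
uniquely the one of 343 3-step routes that fits.

rotate(1, -90), rotate(1, -90), rotate(1, -90)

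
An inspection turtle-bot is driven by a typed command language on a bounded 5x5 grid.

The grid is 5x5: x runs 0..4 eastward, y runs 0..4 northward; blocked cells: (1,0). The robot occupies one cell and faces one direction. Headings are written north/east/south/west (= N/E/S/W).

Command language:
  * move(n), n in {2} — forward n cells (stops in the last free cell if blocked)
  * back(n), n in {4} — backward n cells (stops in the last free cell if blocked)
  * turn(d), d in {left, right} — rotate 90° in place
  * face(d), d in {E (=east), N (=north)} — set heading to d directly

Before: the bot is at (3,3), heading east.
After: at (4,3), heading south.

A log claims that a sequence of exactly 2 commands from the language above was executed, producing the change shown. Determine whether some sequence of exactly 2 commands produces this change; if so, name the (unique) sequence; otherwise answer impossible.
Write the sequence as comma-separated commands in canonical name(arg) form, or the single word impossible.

key: move(2) runs into the grid edge before its full distance
from: at (3,3), heading east
1. move(2) → at (4,3), heading east
2. turn(right) → at (4,3), heading south
no other 2-command option fits: unique.

move(2), turn(right)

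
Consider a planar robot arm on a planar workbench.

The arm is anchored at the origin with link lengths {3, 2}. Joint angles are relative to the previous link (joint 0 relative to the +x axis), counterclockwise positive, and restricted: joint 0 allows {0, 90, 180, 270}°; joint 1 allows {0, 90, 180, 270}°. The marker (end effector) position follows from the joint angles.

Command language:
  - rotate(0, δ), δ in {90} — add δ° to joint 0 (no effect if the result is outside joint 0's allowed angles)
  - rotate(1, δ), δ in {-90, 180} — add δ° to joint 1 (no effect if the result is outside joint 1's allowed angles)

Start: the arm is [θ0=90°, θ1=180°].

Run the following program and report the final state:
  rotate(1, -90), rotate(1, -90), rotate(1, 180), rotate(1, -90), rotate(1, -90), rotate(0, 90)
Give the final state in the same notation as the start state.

[θ0=180°, θ1=0°]

initial: [θ0=90°, θ1=180°]
step 1 (rotate(1, -90)): [θ0=90°, θ1=90°]
step 2 (rotate(1, -90)): [θ0=90°, θ1=0°]
step 3 (rotate(1, 180)): [θ0=90°, θ1=180°]
step 4 (rotate(1, -90)): [θ0=90°, θ1=90°]
step 5 (rotate(1, -90)): [θ0=90°, θ1=0°]
step 6 (rotate(0, 90)): [θ0=180°, θ1=0°]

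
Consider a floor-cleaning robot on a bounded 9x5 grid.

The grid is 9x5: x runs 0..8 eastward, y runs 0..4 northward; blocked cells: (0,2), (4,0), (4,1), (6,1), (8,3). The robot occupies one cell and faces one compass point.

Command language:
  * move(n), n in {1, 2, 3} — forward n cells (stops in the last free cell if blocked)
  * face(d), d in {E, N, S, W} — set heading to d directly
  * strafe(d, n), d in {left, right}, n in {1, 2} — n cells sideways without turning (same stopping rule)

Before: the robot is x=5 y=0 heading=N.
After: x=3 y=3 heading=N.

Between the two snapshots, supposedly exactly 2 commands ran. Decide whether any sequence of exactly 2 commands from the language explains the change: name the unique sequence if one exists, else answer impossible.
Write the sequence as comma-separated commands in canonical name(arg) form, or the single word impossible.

move(3), strafe(left, 2)

key: heading stays N — no command in the sequence turns
t0: x=5 y=0 heading=N
step 1 (move(3)): x=5 y=3 heading=N
step 2 (strafe(left, 2)): x=3 y=3 heading=N
all 121 alternatives checked — unique.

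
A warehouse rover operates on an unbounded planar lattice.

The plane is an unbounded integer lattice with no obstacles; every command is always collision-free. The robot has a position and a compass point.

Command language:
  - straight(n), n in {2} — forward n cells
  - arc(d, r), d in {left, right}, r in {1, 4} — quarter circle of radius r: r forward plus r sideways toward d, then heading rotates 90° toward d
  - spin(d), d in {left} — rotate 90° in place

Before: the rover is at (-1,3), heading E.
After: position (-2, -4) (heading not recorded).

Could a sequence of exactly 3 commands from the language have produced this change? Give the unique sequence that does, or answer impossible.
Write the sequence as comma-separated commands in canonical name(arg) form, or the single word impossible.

key: running arc(right, 1) before arc(right, 4) would end elsewhere — order is forced
initial: at (-1,3), heading E
t=1 arc(right, 4) ⇒ at (3,-1), heading S
t=2 arc(right, 4) ⇒ at (-1,-5), heading W
t=3 arc(right, 1) ⇒ at (-2,-4), heading N
no rival 3-sequence matches.

arc(right, 4), arc(right, 4), arc(right, 1)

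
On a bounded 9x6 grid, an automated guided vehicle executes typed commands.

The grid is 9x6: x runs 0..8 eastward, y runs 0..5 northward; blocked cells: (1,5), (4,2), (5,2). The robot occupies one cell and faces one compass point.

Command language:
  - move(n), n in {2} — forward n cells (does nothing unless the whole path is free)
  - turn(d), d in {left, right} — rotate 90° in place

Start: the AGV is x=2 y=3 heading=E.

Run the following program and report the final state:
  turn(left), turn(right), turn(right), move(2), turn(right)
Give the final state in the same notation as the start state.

initial: x=2 y=3 heading=E
1. turn(left) → x=2 y=3 heading=N
2. turn(right) → x=2 y=3 heading=E
3. turn(right) → x=2 y=3 heading=S
4. move(2) → x=2 y=1 heading=S
5. turn(right) → x=2 y=1 heading=W

x=2 y=1 heading=W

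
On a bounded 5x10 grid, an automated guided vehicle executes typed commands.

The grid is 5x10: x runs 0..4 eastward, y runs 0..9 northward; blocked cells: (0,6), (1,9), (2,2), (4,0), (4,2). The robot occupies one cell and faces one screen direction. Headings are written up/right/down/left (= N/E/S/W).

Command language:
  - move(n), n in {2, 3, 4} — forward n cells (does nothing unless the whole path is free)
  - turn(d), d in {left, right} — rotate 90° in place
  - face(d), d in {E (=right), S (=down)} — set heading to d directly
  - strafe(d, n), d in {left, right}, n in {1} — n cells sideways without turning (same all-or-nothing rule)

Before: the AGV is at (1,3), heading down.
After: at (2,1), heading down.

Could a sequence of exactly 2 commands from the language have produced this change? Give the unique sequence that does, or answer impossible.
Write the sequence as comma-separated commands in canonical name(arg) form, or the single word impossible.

key: order matters: swapping move(2) and strafe(left, 1) lands elsewhere
t0: at (1,3), heading down
t=1 move(2) ⇒ at (1,1), heading down
t=2 strafe(left, 1) ⇒ at (2,1), heading down
no rival 2-sequence matches.

move(2), strafe(left, 1)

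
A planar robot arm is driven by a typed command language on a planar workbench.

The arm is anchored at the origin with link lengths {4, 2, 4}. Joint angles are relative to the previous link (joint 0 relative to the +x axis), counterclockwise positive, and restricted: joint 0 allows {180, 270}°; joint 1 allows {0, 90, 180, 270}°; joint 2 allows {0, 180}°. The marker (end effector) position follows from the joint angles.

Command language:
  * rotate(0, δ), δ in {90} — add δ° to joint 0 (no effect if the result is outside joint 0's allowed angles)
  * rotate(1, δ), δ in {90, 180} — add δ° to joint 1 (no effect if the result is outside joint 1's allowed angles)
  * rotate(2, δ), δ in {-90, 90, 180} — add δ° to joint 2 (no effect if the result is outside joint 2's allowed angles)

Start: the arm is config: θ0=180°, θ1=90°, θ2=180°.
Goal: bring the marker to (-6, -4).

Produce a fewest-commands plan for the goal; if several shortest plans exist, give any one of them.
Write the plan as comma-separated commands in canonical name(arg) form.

from: config: θ0=180°, θ1=90°, θ2=180°
1. rotate(2, 180) → config: θ0=180°, θ1=90°, θ2=0°
2. rotate(0, 90) → config: θ0=270°, θ1=90°, θ2=0°
3. rotate(1, 180) → config: θ0=270°, θ1=270°, θ2=0°
minimal: 3 command(s), checked below 3.

rotate(2, 180), rotate(0, 90), rotate(1, 180)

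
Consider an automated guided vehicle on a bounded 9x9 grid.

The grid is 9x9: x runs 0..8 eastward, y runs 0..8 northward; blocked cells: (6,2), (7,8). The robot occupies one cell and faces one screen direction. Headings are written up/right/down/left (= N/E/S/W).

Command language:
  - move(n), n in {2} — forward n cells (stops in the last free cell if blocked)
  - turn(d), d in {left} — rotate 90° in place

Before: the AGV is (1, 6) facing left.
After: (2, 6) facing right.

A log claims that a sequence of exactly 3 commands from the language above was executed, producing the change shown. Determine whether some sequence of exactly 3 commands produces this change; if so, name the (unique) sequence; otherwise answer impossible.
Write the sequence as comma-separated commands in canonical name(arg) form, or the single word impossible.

impossible

no 3-step route produces this change.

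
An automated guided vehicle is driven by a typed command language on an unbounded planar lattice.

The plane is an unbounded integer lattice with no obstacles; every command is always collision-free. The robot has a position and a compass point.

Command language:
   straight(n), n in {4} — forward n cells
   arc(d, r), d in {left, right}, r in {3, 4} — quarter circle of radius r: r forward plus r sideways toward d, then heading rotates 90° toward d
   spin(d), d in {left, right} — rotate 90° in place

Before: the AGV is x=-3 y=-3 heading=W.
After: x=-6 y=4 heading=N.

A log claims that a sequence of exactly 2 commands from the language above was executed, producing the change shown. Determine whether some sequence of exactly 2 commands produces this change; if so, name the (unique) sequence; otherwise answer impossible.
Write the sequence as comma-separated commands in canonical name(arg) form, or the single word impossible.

key: cell and facing (now N) both changed — the 2 commands mix motion and turning
start: x=-3 y=-3 heading=W
1. arc(right, 3) → x=-6 y=0 heading=N
2. straight(4) → x=-6 y=4 heading=N
all 49 alternatives checked — unique.

arc(right, 3), straight(4)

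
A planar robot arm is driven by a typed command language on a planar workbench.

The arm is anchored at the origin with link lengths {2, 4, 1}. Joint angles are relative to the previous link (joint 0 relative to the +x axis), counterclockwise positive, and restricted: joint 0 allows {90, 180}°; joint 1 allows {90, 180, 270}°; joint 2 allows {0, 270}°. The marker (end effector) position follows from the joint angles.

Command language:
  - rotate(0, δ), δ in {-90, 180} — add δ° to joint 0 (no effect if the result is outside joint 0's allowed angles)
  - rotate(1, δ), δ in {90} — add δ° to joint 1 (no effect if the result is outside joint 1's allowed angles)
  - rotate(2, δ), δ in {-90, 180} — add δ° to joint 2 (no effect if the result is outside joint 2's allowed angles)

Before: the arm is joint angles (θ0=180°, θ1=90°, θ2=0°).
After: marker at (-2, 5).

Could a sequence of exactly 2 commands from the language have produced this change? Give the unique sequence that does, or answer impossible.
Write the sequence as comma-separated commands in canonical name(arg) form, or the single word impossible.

rotate(1, 90), rotate(1, 90)

t0: joint angles (θ0=180°, θ1=90°, θ2=0°)
1. rotate(1, 90) → joint angles (θ0=180°, θ1=180°, θ2=0°)
2. rotate(1, 90) → joint angles (θ0=180°, θ1=270°, θ2=0°)
all 25 alternatives checked — unique.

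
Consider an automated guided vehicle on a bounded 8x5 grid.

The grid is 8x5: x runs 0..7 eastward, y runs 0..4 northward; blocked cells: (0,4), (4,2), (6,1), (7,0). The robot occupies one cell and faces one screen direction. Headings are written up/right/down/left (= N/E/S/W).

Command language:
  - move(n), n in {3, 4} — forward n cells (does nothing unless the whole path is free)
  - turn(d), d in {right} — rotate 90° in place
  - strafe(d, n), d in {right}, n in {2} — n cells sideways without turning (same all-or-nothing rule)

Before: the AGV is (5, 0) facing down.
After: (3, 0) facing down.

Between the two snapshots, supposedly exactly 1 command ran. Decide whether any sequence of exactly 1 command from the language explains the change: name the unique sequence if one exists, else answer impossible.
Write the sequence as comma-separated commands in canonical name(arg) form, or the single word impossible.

key: still facing S — the one step turns nothing
initial: (5, 0) facing down
t=1 strafe(right, 2) ⇒ (3, 0) facing down
no rival 1-sequence matches.

strafe(right, 2)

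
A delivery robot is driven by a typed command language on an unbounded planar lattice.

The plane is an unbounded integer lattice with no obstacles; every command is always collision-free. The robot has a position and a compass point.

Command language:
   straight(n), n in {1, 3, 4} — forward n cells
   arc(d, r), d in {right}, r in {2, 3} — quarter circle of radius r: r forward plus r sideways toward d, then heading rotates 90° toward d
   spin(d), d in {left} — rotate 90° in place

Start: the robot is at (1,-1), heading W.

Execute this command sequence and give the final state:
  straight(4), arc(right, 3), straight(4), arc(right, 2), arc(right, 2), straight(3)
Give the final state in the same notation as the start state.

at (-2,3), heading S

start: at (1,-1), heading W
[1] after straight(4): at (-3,-1), heading W
[2] after arc(right, 3): at (-6,2), heading N
[3] after straight(4): at (-6,6), heading N
[4] after arc(right, 2): at (-4,8), heading E
[5] after arc(right, 2): at (-2,6), heading S
[6] after straight(3): at (-2,3), heading S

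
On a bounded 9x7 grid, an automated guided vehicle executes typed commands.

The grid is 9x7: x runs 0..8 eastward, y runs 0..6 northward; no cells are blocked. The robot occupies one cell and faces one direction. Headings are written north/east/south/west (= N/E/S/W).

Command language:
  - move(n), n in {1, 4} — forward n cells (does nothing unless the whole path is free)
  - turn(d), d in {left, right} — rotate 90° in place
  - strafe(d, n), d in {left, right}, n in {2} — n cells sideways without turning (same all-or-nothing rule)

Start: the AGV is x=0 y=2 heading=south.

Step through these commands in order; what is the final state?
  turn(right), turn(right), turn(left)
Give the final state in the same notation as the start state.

from: x=0 y=2 heading=south
step 1 (turn(right)): x=0 y=2 heading=west
step 2 (turn(right)): x=0 y=2 heading=north
step 3 (turn(left)): x=0 y=2 heading=west

x=0 y=2 heading=west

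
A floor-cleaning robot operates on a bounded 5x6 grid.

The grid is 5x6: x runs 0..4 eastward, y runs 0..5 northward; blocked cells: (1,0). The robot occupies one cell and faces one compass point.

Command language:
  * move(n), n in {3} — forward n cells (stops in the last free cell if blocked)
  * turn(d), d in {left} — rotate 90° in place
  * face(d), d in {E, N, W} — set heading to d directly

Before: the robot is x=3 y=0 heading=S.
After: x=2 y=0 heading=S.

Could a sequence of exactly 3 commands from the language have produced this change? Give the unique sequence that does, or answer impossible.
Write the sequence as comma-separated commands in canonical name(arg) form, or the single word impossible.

face(W), move(3), turn(left)

key: move(3) is stopped early by the blocked cell at (1,0)
initial: x=3 y=0 heading=S
step 1 (face(W)): x=3 y=0 heading=W
step 2 (move(3)): x=2 y=0 heading=W
step 3 (turn(left)): x=2 y=0 heading=S
uniquely the one of 125 3-step routes that fits.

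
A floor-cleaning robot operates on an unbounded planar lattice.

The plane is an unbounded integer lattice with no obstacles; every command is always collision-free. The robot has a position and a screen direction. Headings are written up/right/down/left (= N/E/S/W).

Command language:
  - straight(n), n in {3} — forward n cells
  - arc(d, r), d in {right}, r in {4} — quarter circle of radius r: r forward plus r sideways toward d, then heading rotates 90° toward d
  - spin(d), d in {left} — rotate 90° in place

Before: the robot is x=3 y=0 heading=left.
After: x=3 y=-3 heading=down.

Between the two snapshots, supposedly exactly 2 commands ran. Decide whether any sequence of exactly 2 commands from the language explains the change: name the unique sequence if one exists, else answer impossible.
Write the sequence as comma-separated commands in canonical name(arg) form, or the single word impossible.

key: order matters: swapping spin(left) and straight(3) lands elsewhere
start: x=3 y=0 heading=left
t=1 spin(left) ⇒ x=3 y=0 heading=down
t=2 straight(3) ⇒ x=3 y=-3 heading=down
no other 2-command option fits: unique.

spin(left), straight(3)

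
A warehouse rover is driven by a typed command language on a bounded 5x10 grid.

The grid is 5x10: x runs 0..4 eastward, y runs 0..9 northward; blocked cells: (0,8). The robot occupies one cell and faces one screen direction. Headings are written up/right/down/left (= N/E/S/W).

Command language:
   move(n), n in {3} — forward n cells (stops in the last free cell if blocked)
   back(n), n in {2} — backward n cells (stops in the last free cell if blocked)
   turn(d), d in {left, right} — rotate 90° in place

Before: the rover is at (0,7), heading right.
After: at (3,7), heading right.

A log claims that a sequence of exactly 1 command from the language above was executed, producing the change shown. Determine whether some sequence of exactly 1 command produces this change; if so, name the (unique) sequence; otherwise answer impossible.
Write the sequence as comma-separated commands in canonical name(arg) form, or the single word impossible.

key: still facing E — the one step turns nothing
start: at (0,7), heading right
t=1 move(3) ⇒ at (3,7), heading right
no rival 1-sequence matches.

move(3)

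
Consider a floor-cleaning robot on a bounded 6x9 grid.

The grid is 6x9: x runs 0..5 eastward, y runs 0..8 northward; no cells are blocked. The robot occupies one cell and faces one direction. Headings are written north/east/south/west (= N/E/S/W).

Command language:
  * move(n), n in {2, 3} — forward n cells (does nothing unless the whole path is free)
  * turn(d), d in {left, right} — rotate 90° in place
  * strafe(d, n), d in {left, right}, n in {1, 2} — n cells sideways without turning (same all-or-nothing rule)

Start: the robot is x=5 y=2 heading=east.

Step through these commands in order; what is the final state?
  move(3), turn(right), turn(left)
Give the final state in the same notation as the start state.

x=5 y=2 heading=east

from: x=5 y=2 heading=east
1. move(3) → x=5 y=2 heading=east
2. turn(right) → x=5 y=2 heading=south
3. turn(left) → x=5 y=2 heading=east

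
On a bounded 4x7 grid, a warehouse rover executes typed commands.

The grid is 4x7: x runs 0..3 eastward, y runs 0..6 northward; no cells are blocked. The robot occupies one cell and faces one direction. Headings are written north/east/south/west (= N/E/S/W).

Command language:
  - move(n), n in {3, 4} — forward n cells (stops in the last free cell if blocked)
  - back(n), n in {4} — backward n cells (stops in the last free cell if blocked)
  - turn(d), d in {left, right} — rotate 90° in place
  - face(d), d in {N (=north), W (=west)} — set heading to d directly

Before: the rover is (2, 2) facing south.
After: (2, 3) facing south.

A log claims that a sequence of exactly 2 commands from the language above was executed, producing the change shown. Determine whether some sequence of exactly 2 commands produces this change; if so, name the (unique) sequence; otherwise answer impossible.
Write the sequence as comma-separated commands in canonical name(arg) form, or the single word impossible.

back(4), move(3)

key: order matters: swapping back(4) and move(3) lands elsewhere
begin: (2, 2) facing south
step 1 (back(4)): (2, 6) facing south
step 2 (move(3)): (2, 3) facing south
uniquely the one of 49 2-step routes that fits.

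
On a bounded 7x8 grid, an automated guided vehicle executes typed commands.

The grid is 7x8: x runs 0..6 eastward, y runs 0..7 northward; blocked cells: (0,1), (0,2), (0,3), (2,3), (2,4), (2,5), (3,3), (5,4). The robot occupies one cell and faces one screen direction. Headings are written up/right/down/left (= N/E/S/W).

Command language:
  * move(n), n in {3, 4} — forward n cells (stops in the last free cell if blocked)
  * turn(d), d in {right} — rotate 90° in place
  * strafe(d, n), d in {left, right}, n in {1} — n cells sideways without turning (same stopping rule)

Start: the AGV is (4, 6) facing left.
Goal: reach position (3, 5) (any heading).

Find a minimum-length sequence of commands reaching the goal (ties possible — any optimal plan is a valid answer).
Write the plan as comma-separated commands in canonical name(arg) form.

t0: (4, 6) facing left
step 1 (strafe(left, 1)): (4, 5) facing left
step 2 (move(3)): (3, 5) facing left
no 1-step plan works, so 2 is optimal.

strafe(left, 1), move(3)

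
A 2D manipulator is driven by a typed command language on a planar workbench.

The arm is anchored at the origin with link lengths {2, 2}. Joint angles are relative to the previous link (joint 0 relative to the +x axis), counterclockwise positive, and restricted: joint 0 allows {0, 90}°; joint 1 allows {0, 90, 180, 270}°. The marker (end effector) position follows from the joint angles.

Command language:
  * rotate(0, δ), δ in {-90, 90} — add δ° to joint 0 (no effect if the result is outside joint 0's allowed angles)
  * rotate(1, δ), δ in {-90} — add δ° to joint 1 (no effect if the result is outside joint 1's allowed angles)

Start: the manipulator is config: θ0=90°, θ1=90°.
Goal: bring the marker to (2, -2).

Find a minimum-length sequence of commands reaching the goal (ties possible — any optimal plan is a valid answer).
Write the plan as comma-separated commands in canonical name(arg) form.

from: config: θ0=90°, θ1=90°
[1] after rotate(1, -90): config: θ0=90°, θ1=0°
[2] after rotate(1, -90): config: θ0=90°, θ1=270°
[3] after rotate(0, -90): config: θ0=0°, θ1=270°
no 2-step plan works, so 3 is optimal.

rotate(1, -90), rotate(1, -90), rotate(0, -90)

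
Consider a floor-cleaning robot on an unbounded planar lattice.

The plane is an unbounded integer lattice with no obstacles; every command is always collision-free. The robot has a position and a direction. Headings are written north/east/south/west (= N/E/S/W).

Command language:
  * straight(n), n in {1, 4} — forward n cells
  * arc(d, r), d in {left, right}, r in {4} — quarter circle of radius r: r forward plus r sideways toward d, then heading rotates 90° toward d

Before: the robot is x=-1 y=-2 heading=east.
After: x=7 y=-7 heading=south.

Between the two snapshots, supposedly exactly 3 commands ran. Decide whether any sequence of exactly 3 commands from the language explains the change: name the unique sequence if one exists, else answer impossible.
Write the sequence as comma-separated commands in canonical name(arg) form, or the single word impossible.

straight(4), arc(right, 4), straight(1)

key: cell and facing (now S) both changed — the 3 commands mix motion and turning
start: x=-1 y=-2 heading=east
step 1 (straight(4)): x=3 y=-2 heading=east
step 2 (arc(right, 4)): x=7 y=-6 heading=south
step 3 (straight(1)): x=7 y=-7 heading=south
all 64 alternatives checked — unique.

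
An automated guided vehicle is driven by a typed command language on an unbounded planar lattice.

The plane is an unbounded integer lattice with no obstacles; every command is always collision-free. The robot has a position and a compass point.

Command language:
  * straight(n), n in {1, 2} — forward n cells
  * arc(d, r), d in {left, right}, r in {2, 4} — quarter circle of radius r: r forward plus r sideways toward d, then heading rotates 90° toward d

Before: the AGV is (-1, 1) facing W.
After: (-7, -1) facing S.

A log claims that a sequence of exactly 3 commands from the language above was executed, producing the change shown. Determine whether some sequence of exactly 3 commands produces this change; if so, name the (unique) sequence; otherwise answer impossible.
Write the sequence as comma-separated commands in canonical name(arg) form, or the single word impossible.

straight(2), straight(2), arc(left, 2)

key: order matters: swapping straight(2) and arc(left, 2) lands elsewhere
begin: (-1, 1) facing W
[1] after straight(2): (-3, 1) facing W
[2] after straight(2): (-5, 1) facing W
[3] after arc(left, 2): (-7, -1) facing S
all 216 alternatives checked — unique.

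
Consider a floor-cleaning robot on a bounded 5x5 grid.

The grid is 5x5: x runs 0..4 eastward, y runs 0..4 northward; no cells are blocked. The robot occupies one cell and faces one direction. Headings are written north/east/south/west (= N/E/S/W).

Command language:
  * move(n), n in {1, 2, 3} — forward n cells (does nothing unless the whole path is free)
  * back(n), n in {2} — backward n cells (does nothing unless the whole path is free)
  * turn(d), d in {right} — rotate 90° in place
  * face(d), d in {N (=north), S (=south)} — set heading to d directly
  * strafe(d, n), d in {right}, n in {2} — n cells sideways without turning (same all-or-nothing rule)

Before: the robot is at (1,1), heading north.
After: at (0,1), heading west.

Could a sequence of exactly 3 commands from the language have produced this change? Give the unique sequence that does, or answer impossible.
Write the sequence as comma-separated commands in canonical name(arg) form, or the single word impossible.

key: position moved to (0,1) AND the heading swung to W — translation plus rotation needed
t0: at (1,1), heading north
1. face(S) → at (1,1), heading south
2. turn(right) → at (1,1), heading west
3. move(1) → at (0,1), heading west
uniquely the one of 512 3-step routes that fits.

face(S), turn(right), move(1)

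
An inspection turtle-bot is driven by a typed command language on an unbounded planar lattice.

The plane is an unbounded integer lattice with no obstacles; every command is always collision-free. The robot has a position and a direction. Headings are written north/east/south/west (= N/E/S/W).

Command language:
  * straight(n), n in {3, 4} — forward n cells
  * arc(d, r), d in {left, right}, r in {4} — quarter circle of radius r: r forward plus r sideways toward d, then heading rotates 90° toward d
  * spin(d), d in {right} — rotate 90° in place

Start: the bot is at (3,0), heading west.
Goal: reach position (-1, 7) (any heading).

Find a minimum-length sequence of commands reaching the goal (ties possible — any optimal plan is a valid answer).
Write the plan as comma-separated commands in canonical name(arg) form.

t0: at (3,0), heading west
1. arc(right, 4) → at (-1,4), heading north
2. straight(3) → at (-1,7), heading north
nothing shorter than 2 reaches the goal.

arc(right, 4), straight(3)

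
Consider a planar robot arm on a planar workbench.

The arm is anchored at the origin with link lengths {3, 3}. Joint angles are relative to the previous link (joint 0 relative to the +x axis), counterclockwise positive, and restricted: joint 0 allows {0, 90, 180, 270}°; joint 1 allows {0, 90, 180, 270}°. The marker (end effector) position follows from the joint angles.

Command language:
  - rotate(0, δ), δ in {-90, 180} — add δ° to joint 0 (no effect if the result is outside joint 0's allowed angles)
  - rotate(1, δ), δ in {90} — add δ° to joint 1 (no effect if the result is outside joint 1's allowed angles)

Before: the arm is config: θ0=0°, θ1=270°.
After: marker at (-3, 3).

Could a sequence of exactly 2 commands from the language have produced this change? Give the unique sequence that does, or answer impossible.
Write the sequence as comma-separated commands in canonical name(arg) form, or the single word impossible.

begin: config: θ0=0°, θ1=270°
step 1 (rotate(0, -90)): config: θ0=270°, θ1=270°
step 2 (rotate(0, -90)): config: θ0=180°, θ1=270°
uniquely the one of 9 2-step routes that fits.

rotate(0, -90), rotate(0, -90)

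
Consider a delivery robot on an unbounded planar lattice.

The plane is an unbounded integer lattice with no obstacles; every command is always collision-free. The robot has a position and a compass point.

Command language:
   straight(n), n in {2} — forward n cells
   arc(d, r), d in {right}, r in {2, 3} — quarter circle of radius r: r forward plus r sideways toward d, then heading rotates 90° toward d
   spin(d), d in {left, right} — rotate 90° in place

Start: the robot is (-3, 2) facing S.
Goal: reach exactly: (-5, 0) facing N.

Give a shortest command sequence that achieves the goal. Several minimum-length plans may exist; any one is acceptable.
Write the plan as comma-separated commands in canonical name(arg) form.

from: (-3, 2) facing S
[1] after arc(right, 2): (-5, 0) facing W
[2] after spin(right): (-5, 0) facing N
minimal: 2 command(s), checked below 2.

arc(right, 2), spin(right)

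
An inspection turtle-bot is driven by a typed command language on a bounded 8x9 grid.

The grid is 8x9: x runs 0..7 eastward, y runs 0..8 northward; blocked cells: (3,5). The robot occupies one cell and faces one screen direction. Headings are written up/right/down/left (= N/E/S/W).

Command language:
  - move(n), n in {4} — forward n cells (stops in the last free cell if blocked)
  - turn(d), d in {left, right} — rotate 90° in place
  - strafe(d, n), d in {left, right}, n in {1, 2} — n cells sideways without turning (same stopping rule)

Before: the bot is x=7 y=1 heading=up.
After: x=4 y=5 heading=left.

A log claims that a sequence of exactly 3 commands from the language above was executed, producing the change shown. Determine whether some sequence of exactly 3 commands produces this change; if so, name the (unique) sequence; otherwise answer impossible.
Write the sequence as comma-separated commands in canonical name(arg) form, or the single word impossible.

move(4), turn(left), move(4)

key: the second move(4) is stopped early by the blocked cell at (3,5)
t0: x=7 y=1 heading=up
[1] after move(4): x=7 y=5 heading=up
[2] after turn(left): x=7 y=5 heading=left
[3] after move(4): x=4 y=5 heading=left
no other 3-command option fits: unique.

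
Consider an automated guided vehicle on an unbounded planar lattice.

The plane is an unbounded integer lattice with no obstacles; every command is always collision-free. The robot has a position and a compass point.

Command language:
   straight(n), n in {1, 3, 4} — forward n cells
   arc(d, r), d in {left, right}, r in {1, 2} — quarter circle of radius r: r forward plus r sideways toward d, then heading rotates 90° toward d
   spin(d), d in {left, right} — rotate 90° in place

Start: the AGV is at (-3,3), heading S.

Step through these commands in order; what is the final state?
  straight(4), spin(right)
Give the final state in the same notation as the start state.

at (-3,-1), heading W

from: at (-3,3), heading S
[1] after straight(4): at (-3,-1), heading S
[2] after spin(right): at (-3,-1), heading W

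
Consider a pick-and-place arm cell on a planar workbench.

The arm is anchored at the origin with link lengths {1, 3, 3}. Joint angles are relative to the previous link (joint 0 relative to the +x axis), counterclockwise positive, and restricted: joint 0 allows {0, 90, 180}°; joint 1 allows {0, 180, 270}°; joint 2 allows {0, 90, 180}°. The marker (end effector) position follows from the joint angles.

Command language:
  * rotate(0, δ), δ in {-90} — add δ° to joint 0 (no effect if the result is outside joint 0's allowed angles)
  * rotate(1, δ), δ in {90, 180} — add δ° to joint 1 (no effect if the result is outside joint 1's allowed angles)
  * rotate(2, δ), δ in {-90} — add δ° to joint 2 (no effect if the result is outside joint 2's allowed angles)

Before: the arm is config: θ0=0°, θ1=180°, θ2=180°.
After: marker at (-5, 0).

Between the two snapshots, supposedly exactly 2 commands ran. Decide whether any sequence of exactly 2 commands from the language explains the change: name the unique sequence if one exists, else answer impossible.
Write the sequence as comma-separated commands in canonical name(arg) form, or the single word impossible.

rotate(2, -90), rotate(2, -90)

begin: config: θ0=0°, θ1=180°, θ2=180°
t=1 rotate(2, -90) ⇒ config: θ0=0°, θ1=180°, θ2=90°
t=2 rotate(2, -90) ⇒ config: θ0=0°, θ1=180°, θ2=0°
no rival 2-sequence matches.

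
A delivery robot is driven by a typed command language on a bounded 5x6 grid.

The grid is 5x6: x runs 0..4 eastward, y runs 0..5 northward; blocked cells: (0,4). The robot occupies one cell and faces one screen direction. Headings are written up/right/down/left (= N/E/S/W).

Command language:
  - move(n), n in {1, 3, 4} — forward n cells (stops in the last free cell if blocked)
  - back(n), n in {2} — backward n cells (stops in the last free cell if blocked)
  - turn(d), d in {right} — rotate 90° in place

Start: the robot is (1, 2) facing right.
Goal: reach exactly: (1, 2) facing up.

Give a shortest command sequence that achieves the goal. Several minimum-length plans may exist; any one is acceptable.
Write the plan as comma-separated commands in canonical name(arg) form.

turn(right), turn(right), turn(right)

start: (1, 2) facing right
[1] after turn(right): (1, 2) facing down
[2] after turn(right): (1, 2) facing left
[3] after turn(right): (1, 2) facing up
no 2-step plan works, so 3 is optimal.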